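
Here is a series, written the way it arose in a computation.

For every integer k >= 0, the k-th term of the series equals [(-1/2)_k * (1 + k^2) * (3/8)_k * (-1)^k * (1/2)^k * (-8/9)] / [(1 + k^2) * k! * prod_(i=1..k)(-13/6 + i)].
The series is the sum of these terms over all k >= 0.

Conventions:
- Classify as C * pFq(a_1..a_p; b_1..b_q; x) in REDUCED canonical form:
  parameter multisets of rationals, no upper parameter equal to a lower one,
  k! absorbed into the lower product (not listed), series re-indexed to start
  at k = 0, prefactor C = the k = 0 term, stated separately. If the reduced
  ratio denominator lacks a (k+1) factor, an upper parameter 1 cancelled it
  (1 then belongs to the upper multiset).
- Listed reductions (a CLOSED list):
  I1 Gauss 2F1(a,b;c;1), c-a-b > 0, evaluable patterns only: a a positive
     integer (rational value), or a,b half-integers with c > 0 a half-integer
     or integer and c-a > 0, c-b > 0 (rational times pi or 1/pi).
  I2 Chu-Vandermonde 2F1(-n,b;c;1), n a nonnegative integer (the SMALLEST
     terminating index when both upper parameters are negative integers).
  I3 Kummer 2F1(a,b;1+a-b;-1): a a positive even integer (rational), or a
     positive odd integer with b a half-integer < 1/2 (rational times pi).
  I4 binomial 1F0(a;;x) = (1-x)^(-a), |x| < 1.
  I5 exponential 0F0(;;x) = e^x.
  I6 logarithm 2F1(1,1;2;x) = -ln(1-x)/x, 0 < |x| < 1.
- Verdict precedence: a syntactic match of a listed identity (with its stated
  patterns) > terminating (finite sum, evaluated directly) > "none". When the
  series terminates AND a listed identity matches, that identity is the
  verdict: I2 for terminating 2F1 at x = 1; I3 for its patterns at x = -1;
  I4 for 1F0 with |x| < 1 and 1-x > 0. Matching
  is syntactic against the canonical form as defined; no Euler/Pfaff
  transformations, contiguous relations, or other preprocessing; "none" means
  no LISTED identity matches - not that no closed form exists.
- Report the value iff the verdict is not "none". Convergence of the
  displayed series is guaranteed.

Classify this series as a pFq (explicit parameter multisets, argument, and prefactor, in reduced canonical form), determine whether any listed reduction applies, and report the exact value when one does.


First insight: with t_0 = -8/9, the factor k^2 + 1 cancels (top and bottom), leaving C = -8/9, x = -1/2.
Adjacent-term ratio: r(k) = (-1/2) * (k-1/2) (k+3/8) / [(k-7/6) (k+1)] - rational in k, leading ratio (-1/2); with t_0 = -8/9, classification follows.

Reduced: x = -1/2, 2F1, upper = {-1/2, 3/8}, lower = {-7/6}, C = -8/9. Verdict: none. No listed pattern accepts 2F1(-1/2, 3/8; -7/6; -1/2).


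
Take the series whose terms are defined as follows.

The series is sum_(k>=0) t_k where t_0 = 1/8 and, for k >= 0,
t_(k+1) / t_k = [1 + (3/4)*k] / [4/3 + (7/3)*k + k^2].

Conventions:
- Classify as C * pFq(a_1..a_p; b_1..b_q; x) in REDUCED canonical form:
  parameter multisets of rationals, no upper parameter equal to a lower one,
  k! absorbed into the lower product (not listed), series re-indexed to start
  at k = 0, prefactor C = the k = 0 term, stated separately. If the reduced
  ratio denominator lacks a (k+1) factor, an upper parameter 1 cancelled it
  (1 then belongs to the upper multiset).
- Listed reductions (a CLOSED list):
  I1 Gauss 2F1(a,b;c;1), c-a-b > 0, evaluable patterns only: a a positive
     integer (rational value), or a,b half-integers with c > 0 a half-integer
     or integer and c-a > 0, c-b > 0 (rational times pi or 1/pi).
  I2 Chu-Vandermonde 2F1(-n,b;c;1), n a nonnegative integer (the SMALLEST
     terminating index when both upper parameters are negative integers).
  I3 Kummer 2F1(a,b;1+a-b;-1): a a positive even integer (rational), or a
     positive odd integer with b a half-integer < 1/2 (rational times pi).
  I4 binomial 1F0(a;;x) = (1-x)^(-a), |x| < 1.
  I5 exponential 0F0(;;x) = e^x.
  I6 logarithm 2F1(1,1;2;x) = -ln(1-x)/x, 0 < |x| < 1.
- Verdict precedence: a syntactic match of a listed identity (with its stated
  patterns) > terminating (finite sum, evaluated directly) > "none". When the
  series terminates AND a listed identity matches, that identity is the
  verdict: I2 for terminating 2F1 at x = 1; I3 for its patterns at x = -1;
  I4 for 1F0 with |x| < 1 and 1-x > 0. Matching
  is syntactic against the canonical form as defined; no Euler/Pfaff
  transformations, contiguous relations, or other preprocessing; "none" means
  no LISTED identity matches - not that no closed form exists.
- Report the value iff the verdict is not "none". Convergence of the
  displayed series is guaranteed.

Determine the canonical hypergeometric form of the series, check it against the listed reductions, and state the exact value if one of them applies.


Structural cue: t_0 being 1/8, factor the ratio over Q (C = 1/8, x = 3/4): negated roots = parameters.
Step ratio: r(k) = (3/4) * 1 / [(k+1)] - rational in k. x = (3/4); t_0 = 1/8; negate the roots.

At argument 3/4: a 0F0 with upper {-}, lower {-}, scaled by C = 1/8. Verdict at x = 3/4: the I5 exponential reduction matches (the 0F0 exponential series at x = 3/4). Value: (1/8) * e^(3/4).


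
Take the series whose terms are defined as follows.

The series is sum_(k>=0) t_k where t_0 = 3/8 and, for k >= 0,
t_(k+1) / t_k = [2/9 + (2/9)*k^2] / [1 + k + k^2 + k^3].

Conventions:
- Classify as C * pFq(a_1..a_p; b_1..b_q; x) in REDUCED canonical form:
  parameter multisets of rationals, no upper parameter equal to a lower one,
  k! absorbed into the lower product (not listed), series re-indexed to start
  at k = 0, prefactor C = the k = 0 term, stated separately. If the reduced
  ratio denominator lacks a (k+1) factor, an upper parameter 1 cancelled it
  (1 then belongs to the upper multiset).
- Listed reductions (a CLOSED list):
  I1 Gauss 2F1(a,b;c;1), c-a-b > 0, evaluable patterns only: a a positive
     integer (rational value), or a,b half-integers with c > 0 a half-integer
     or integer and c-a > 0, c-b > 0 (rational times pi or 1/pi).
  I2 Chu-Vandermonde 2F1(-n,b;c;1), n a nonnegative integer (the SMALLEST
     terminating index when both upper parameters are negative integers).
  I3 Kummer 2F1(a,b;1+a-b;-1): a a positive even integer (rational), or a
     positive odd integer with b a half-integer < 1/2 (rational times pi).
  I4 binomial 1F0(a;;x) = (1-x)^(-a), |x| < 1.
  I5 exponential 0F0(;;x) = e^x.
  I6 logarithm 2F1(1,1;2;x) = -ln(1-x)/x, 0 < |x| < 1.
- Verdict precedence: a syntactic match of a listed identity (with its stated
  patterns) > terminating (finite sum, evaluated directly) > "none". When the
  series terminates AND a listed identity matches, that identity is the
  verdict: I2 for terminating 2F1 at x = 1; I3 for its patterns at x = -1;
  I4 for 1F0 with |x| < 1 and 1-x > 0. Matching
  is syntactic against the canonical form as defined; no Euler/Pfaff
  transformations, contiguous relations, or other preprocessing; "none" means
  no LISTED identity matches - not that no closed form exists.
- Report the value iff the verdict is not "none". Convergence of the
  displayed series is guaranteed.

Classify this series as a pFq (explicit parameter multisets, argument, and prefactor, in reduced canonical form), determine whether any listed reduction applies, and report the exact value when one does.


Structural cue: t_0 = 3/8 here, and the expanded ratio factors over Q; C = 3/8, roots give parameters.
Step ratio: r(k) = (2/9) * 1 / [(k+1)] - rational; roots negated = parameters, x = (2/9), C = 3/8.

At argument 2/9: a 0F0 with upper {-}, lower {-}, scaled by C = 3/8. Verdict at x = 2/9: the exponential series (I5) matches (the 0F0 exponential series at x = 2/9). Value: (3/8) * e^(2/9).


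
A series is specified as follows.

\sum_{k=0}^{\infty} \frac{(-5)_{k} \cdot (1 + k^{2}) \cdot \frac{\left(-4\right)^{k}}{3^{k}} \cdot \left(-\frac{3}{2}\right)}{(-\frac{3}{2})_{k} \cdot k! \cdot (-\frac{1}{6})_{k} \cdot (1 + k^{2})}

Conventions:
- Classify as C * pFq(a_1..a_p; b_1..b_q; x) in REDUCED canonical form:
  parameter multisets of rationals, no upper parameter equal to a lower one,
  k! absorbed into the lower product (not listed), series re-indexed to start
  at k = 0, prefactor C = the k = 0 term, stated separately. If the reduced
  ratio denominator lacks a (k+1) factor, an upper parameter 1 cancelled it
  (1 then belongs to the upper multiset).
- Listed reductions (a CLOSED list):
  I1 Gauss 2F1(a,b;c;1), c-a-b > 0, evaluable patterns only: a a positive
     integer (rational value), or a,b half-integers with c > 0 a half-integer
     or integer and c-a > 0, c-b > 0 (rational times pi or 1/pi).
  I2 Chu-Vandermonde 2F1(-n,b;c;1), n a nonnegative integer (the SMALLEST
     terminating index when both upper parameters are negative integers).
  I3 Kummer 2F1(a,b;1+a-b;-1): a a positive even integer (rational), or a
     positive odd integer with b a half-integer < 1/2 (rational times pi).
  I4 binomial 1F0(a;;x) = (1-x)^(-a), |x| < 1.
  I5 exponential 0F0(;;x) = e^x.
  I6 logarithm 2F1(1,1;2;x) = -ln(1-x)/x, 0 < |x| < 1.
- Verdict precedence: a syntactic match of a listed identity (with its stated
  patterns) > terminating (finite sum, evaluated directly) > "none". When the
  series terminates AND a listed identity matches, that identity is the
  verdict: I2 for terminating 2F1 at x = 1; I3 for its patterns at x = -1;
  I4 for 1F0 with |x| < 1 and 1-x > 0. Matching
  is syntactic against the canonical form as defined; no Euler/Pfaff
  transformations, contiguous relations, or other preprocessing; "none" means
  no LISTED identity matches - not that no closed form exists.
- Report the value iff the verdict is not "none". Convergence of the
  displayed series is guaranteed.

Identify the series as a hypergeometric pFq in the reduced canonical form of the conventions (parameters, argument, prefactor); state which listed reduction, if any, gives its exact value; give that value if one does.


Classification (C = -\frac{3}{2}): 1F2 with upper {-5}, lower {-\frac{3}{2}, -\frac{1}{6}}, argument x = -\frac{4}{3}. Verdict: terminating - upper parameter -5 makes this a finite sum (last index 5), evaluated exactly. Its exact value is \frac{139115617}{215050}.

Key observation: t_0 = -\frac{3}{2} here, and the two geometric factors (prefactor -3/2) combine into one argument.
Step ratio: r(k) = -\frac{4}{3} * (k-5) / [(k-\frac{3}{2}) (k-\frac{1}{6}) (k+1)] - rational in k. x = -\frac{4}{3}; t_0 = -\frac{3}{2}; negate the roots.


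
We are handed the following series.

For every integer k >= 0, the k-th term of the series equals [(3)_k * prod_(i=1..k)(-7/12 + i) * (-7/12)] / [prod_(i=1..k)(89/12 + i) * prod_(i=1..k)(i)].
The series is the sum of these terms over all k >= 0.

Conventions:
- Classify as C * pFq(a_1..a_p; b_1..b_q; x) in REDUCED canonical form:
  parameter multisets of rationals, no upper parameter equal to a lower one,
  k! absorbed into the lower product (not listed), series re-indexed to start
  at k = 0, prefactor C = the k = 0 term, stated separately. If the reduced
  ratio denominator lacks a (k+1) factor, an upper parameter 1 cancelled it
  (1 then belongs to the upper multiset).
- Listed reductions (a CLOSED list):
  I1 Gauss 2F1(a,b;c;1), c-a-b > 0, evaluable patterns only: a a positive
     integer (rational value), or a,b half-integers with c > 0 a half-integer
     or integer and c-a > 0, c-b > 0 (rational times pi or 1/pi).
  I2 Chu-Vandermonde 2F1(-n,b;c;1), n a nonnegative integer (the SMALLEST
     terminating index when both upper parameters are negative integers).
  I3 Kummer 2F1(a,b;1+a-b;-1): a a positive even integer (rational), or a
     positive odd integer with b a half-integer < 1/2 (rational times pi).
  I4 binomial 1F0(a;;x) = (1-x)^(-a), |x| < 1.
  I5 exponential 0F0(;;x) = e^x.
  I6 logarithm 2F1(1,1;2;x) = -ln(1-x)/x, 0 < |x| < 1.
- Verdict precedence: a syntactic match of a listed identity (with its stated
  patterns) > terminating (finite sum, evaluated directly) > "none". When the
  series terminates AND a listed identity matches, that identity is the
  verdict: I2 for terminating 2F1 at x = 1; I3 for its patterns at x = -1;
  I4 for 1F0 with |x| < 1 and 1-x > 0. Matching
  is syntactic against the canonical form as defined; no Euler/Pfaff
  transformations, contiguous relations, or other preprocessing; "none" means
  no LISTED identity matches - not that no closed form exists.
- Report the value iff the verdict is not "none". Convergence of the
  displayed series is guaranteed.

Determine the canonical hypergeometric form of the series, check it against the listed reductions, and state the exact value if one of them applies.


The series (x = 1) is 2F1: upper {5/12, 3}, lower {101/12}, prefactor -7/12. Verdict: Gauss (I1, integer-parameter pattern) matches (x = 1: the Gamma ratio telescopes since c-a-b = 5 > 0 and a = 3 in Z>0). Hence: -89089/124416.

Key observation: t_0 = -7/12 here, and the running product (prefactor -7/12) telescopes to a rising factorial.
Term ratio: r(k) = 1 * (k+5/12) (k+3) / [(k+101/12) (k+1)] ; factor over Q: parameters, x = 1, and C = -7/12.


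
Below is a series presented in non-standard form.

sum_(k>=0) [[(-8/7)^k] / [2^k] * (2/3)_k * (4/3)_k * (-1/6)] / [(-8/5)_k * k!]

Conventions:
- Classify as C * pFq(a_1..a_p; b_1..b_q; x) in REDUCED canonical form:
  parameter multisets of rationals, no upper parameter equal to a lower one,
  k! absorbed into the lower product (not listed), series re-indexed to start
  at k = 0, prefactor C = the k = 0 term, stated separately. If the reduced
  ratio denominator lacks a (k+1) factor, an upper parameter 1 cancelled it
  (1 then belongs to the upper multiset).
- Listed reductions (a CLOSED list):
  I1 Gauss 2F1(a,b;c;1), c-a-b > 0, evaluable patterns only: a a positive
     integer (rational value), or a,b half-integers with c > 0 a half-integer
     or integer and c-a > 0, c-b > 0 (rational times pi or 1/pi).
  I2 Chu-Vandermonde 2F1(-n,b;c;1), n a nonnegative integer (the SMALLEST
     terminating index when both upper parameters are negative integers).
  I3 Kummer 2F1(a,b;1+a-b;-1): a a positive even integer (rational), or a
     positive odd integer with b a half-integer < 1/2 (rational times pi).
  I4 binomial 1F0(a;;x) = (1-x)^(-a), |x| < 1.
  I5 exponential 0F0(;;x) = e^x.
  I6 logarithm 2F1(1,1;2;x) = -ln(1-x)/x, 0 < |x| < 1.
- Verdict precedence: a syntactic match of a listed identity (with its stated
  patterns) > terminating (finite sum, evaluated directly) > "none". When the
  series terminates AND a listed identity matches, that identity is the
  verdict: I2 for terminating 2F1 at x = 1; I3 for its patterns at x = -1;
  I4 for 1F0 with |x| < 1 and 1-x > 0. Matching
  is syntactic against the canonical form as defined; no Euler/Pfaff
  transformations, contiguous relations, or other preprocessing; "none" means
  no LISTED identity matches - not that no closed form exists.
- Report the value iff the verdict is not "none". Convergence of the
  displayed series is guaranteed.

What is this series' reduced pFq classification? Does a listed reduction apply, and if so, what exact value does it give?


x = -4/7 here; the reduced form reads 2F1, upper {2/3, 4/3}, lower {-8/5}, C = -1/6. Verdict: none. A 2F1 with upper {2/3, 4/3} fits none of I1-I6 at x = -4/7; the sum runs forever.

Key step: x = (-4/7) and the two k-th powers (C = -1/6, x = -4/7) combine into one argument.
Consecutive-term ratio: r(k) = (-4/7) * (k+2/3) (k+4/3) / [(k-8/5) (k+1)] - poly over poly, x = (-4/7) from leading terms; C = -1/6 at k = 0.


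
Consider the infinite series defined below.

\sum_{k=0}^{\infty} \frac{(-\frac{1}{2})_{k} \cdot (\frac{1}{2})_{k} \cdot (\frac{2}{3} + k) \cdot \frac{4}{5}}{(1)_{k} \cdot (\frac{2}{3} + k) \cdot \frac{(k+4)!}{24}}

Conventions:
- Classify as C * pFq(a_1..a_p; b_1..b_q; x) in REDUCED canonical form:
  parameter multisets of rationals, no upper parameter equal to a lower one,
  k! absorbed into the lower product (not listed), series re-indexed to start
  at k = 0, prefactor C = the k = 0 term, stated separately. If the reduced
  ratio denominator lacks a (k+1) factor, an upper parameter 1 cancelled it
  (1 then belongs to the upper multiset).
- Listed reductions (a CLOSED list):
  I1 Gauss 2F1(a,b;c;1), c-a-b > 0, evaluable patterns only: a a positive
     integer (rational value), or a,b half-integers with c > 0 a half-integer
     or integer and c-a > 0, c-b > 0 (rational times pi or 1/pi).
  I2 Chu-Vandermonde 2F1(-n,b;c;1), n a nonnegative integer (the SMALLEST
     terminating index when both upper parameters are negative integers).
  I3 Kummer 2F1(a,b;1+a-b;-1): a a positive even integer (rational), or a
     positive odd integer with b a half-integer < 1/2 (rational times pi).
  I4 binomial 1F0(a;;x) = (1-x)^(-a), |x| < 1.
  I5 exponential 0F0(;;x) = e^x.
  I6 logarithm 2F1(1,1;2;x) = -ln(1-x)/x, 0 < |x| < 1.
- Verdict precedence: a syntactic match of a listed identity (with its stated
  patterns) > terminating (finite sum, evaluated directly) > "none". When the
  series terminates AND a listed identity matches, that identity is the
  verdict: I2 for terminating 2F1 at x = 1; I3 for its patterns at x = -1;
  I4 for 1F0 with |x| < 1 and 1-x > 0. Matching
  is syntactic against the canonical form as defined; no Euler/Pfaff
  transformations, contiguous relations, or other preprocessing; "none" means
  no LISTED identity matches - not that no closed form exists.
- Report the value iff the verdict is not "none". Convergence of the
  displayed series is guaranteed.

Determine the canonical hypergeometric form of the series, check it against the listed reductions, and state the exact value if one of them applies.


The series (x = 1) is 2F1: upper {-\frac{1}{2}, \frac{1}{2}}, lower {5}, prefactor \frac{4}{5}. Verdict at x = 1: the half-integer Gauss pattern (I1) matches (x = 1; upper {-\frac{1}{2}, \frac{1}{2}} half-integers, c = 5 in the evaluable pattern). Sum: \frac{131072}{55125} / \pi.

Key step: t_0 = \frac{4}{5} here, and (1)_k (C = 4/5) is k! itself.
Term ratio: r(k) = 1 * (k-\frac{1}{2}) (k+\frac{1}{2}) / [(k+5) (k+1)] - rational; roots negated = parameters, x = 1, C = \frac{4}{5}.


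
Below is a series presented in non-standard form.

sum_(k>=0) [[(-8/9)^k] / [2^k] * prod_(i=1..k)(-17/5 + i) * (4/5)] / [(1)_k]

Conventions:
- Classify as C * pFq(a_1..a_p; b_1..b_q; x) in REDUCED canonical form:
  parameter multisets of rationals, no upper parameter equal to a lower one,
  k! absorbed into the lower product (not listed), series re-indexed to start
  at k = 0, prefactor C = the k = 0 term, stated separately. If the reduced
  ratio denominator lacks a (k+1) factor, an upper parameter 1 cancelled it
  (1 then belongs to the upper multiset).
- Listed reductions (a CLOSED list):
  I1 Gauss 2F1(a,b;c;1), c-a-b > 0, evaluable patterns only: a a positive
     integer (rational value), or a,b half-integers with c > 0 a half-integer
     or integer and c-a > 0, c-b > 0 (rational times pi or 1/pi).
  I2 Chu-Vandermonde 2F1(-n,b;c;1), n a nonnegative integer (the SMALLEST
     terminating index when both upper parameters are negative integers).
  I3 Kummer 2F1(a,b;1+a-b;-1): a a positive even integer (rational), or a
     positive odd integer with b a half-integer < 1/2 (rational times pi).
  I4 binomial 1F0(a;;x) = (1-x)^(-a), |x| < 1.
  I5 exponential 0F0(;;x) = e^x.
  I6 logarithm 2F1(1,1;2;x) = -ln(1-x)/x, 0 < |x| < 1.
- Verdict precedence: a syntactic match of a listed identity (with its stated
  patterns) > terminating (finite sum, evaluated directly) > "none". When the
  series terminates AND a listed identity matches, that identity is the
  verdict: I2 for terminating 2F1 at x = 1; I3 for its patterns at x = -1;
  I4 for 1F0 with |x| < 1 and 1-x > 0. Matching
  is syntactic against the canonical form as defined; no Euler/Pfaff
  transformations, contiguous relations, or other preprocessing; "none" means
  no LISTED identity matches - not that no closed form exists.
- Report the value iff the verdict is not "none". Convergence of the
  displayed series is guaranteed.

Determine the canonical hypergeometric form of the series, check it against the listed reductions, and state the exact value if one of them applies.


Canonical form: C = 4/5 times 1F0 with upper {-12/5}, lower {-}, x = -4/9. Verdict: the I4 binomial reduction matches (the 1F0 binomial series: exponent 12/5, x = -4/9). Exact value: (4/5) * (13/9)^(12/5).

First insight: t_0 = 4/5 here, and (1)_k (C = 4/5, x = -4/9) is k! itself.
Consecutive-term ratio: r(k) = (-4/9) * (k-12/5) / [(k+1)] - rational in k. x = (-4/9); t_0 = 4/5; negate the roots.


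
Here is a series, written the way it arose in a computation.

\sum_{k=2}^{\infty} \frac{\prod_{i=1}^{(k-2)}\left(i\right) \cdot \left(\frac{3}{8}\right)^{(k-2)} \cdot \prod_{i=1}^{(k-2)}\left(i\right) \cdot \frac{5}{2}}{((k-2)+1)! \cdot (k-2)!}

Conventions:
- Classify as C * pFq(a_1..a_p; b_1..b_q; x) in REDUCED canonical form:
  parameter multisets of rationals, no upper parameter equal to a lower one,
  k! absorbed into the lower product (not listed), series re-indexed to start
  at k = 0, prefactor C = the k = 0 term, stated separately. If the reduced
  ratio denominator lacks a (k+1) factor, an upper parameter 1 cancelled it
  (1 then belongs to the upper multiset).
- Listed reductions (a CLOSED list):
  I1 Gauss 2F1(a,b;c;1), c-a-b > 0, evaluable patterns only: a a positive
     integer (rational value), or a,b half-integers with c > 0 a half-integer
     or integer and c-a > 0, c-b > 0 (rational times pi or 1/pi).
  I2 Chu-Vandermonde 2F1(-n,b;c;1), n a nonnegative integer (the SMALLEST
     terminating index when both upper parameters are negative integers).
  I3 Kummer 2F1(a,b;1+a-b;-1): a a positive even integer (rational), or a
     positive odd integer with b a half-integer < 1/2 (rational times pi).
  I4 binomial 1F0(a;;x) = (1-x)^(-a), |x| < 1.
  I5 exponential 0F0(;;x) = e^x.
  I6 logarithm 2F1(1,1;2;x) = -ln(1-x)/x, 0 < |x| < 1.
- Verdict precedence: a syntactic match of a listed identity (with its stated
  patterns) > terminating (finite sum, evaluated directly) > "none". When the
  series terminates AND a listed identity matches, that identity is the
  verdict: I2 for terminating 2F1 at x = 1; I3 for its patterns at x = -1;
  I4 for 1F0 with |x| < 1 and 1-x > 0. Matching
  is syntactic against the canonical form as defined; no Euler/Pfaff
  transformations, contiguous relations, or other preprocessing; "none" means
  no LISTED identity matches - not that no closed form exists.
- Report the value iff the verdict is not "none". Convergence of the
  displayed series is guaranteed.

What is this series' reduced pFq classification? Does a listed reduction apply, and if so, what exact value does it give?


This is \frac{5}{2} * 2F1(1, 1; 2; \frac{3}{8}) in reduced canonical form. Verdict: the I6 logarithm reduction matches (the logarithm: parameters (1,1;2), x = \frac{3}{8}). Its exact value is \left(-\frac{20}{3}\right) \cdot \ln\left(\frac{5}{8}\right).

The tell: with t_0 = \frac{5}{2}, the running product (prefactor 5/2) telescopes to a rising factorial.
Term ratio: r(k) = \frac{3}{8} * (k+1) (k+1) / [(k+2) (k+1)] ; factor over Q: parameters, x = \frac{3}{8}, and C = \frac{5}{2}.


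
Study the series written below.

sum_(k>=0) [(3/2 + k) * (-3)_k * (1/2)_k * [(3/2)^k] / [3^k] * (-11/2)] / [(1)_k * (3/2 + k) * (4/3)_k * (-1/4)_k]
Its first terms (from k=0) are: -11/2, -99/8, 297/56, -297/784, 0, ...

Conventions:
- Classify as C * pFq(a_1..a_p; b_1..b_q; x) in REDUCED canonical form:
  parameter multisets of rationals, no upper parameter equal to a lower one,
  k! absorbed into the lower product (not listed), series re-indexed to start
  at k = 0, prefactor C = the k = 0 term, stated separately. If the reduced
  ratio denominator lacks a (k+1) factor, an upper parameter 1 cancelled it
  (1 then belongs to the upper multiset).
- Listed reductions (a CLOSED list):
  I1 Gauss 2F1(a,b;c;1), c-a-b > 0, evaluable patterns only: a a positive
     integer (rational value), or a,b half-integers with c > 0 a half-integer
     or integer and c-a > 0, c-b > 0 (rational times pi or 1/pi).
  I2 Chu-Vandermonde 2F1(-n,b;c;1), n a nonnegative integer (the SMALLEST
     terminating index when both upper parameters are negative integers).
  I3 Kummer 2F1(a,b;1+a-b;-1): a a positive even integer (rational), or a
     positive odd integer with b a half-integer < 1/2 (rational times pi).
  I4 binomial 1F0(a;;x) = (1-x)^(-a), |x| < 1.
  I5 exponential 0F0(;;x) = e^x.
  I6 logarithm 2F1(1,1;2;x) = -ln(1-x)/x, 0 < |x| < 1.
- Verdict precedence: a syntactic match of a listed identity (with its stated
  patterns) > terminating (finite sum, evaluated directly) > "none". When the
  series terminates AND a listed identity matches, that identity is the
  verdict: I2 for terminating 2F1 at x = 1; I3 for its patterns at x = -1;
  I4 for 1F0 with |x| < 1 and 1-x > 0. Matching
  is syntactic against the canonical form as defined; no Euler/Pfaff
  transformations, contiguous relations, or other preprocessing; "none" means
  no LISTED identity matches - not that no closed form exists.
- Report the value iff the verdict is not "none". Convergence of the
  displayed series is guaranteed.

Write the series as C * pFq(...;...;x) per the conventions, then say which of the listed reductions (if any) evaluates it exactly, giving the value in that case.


First insight: x = (1/2) and (1)_k (C = -11/2, x = 1/2) is k! itself.
Adjacent-term ratio: r(k) = (1/2) * (k-3) (k+1/2) / [(k-1/4) (k+4/3) (k+1)] - rational in k. x = (1/2); t_0 = -11/2; negate the roots.

x = 1/2 here; the reduced form reads 2F2, upper {-3, 1/2}, lower {-1/4, 4/3}, C = -11/2. Verdict: terminating - upper -3 stops the sum at k = 3; the 4 terms are added exactly. Hence: -10153/784.


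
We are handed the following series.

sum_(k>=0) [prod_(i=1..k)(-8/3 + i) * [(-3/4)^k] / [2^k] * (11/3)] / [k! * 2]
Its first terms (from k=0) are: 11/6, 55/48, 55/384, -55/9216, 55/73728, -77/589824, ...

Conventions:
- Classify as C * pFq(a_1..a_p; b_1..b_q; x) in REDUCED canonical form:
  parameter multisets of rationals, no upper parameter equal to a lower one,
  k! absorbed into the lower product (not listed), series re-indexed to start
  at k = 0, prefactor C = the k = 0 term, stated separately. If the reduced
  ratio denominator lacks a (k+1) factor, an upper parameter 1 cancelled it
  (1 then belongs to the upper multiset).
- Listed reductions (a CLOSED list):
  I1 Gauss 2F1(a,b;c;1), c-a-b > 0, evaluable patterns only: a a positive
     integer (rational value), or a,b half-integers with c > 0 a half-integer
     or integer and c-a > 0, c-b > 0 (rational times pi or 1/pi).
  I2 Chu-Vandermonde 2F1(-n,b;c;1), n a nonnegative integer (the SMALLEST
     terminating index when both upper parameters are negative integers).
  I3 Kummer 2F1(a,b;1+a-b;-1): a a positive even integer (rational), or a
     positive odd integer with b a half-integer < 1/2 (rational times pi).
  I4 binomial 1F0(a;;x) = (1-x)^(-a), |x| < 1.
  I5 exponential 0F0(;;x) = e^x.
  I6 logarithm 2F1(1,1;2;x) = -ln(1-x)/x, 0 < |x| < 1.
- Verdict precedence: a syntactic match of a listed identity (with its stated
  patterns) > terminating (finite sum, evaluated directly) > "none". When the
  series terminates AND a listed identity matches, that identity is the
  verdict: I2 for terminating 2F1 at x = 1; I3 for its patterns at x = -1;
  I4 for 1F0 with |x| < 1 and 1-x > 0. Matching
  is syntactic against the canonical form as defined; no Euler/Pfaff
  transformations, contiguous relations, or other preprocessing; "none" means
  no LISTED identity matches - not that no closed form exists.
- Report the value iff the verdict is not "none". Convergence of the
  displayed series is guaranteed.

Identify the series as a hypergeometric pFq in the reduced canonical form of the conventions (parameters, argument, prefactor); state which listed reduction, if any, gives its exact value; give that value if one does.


Canonical form: C = 11/6 times 1F0 with upper {-5/3}, lower {-}, x = -3/8. Verdict at x = -3/8: binomial (I4) matches (the 1F0 binomial series: exponent 5/3, x = -3/8). Its exact value is (11/6) * (11/8)^(5/3).

First insight: t_0 being 11/6, the two k-th powers (prefactor 11/6) combine into one argument.
Step ratio: r(k) = (-3/8) * (k-5/3) / [(k+1)] - rational in k. x = (-3/8); t_0 = 11/6; negate the roots.


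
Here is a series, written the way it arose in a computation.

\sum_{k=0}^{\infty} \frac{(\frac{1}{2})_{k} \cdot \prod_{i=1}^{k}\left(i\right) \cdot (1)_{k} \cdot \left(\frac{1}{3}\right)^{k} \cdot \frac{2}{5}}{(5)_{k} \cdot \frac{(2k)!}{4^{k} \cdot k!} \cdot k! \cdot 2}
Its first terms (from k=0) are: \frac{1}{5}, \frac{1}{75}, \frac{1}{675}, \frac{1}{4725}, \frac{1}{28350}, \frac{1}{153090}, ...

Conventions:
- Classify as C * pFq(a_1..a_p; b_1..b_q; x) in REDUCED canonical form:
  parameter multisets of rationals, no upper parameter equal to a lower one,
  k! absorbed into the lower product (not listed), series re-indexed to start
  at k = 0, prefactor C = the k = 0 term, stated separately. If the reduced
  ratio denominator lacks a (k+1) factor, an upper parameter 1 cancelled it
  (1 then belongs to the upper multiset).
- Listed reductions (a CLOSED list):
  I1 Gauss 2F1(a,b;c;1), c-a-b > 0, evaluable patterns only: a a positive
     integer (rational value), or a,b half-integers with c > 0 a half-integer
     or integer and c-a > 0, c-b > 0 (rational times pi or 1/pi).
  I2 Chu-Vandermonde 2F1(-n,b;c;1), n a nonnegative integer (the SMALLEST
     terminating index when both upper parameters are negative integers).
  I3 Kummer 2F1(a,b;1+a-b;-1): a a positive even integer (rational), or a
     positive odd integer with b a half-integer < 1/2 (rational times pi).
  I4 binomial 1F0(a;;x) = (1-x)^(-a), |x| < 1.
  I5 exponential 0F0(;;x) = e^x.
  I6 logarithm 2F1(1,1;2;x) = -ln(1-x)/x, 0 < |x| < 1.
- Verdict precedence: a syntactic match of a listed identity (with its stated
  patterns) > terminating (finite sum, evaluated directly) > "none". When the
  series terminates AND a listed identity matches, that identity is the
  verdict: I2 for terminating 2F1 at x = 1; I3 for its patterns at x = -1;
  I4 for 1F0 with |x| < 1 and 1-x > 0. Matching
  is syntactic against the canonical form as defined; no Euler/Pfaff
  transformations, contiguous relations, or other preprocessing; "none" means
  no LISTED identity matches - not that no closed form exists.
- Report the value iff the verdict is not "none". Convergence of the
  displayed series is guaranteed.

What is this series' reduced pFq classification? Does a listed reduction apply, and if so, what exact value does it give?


With C = \frac{1}{5}: the canonical form is 2F1(1, 1; 5; \frac{1}{3}). Verdict: none. Every listed pattern misses the 2F1 form at \frac{1}{3}, upper {1, 1}.

The tell: from the first term \frac{1}{5}: the constant factors (prefactor 1/5) combine into one prefactor.
Adjacent-term ratio: r(k) = \frac{1}{3} * (k+1) (k+1) / [(k+5) (k+1)] ; factor over Q: parameters, x = \frac{1}{3}, and C = \frac{1}{5}.


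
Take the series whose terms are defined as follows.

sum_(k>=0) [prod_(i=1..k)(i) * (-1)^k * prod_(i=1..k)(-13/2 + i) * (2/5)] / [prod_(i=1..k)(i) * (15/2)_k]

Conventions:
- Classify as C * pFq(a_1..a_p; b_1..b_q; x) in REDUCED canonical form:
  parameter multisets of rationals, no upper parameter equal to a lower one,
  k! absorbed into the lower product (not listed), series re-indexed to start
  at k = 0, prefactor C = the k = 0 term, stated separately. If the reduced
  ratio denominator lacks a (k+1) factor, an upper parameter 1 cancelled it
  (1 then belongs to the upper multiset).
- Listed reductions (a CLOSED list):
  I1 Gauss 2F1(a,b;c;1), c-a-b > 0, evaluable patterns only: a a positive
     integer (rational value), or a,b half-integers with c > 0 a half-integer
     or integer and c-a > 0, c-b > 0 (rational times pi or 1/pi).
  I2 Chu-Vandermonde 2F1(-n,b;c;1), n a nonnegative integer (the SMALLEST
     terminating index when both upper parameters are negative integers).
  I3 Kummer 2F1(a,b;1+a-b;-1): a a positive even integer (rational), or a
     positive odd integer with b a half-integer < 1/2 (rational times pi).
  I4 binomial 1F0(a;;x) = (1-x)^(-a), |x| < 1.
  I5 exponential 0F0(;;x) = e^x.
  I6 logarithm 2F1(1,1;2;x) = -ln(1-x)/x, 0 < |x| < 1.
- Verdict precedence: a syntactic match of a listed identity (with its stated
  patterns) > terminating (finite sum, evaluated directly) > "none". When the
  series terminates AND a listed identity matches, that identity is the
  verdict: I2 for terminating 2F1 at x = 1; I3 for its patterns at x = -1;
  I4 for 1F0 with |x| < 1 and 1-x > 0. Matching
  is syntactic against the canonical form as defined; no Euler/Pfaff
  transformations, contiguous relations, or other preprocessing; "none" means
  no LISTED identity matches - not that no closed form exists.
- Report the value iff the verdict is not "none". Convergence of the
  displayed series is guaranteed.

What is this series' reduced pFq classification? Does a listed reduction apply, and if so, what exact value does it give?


Reduced: x = -1, 2F1, upper = {-11/2, 1}, lower = {15/2}, C = 2/5. Verdict: Kummer (I3) fires (x = -1; c = 15/2 equals 1+a-b for upper {-11/2, 1}: listed pattern). Sum: (3003/10240) * pi.

Key observation: from the first term 2/5: the product of the first k integers (prefactor 2/5) is k!.
Step ratio: r(k) = (-1) * (k-11/2) (k+1) / [(k+15/2) (k+1)] - rational; roots negated = parameters, x = (-1), C = 2/5.


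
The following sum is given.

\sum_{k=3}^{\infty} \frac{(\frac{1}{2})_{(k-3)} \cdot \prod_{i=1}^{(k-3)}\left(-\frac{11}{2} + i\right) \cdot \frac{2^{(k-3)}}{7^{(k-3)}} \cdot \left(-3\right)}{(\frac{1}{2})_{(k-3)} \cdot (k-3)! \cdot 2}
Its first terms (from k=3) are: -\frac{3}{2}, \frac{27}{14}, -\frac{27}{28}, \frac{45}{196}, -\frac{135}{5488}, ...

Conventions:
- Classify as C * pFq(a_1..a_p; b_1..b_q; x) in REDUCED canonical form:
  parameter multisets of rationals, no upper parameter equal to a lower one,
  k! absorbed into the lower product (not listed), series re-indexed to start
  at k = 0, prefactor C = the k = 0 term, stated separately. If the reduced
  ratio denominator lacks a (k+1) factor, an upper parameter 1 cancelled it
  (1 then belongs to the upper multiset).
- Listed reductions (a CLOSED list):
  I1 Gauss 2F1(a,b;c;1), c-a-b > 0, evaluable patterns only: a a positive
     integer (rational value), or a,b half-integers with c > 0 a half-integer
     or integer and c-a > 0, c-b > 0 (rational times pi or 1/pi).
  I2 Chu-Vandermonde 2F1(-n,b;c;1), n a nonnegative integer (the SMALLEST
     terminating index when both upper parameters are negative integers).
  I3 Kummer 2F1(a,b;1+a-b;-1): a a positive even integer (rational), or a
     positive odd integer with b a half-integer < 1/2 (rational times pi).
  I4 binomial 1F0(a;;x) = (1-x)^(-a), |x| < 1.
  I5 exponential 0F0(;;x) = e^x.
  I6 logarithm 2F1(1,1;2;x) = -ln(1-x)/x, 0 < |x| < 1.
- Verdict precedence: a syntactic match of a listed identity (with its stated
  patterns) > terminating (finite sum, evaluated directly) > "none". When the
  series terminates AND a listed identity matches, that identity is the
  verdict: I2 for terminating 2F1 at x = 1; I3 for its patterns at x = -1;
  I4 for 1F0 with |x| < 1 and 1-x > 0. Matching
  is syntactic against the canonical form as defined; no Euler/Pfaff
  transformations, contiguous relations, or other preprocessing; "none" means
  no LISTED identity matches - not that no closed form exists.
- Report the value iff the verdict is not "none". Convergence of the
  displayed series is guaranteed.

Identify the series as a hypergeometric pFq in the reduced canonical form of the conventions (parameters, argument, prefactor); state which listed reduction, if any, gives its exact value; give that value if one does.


The series (x = \frac{2}{7}) is 1F0: upper {-\frac{9}{2}}, lower {-}, prefactor -\frac{3}{2}. Verdict: the I4 binomial reduction applies (the 1F0 binomial series: exponent 9/2, x = \frac{2}{7}). Sum: \left(-\frac{3}{2}\right) \cdot \left(\frac{5}{7}\right)^{\frac{9}{2}}.

Structural cue: x = \frac{2}{7} and the running product (C = -3/2, x = 2/7) telescopes to a rising factorial.
Adjacent-term ratio: r(k) = \frac{2}{7} * (k-\frac{9}{2}) / [(k+1)] - rational in k. x = \frac{2}{7}; t_0 = -\frac{3}{2}; negate the roots.


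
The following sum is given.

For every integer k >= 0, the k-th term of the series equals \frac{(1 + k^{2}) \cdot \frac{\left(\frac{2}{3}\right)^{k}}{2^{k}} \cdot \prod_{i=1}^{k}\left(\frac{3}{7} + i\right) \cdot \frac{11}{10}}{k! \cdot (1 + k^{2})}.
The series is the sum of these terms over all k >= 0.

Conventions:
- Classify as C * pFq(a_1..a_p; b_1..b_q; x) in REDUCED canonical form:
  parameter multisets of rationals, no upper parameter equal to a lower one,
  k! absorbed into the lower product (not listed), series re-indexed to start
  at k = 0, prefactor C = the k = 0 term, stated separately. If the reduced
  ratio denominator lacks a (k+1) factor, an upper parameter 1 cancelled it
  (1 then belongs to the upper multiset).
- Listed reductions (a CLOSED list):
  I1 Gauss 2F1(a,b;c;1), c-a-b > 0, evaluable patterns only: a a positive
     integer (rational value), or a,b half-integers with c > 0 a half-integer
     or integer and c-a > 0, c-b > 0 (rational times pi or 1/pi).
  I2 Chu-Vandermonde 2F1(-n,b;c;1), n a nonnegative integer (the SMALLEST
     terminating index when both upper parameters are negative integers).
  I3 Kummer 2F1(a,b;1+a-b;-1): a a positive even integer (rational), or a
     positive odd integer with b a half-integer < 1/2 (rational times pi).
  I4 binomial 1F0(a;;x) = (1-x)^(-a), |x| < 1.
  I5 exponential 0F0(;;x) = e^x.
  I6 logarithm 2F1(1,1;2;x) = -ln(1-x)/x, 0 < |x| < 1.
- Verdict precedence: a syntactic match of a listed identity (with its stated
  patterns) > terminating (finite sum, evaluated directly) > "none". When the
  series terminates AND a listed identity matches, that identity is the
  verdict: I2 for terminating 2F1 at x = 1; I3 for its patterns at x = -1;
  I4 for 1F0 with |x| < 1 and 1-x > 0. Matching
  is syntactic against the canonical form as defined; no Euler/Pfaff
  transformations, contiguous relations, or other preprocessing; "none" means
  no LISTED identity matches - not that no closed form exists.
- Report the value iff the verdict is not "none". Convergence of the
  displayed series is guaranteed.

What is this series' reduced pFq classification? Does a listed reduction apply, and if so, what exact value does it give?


Prefactor \frac{11}{10}, argument \frac{1}{3}: 1F0 with upper {\frac{10}{7}} over lower {-}. Verdict: binomial (I4) matches (the 1F0 binomial series: exponent -10/7, x = \frac{1}{3}). Its exact value is \frac{11}{10} \cdot \left(\frac{2}{3}\right)^{-\frac{10}{7}}.

First insight: with t_0 = \frac{11}{10}, k^2 + 1 divides numerator and denominator alike; C = 11/10 after cancelling.
Adjacent-term ratio: r(k) = \frac{1}{3} * (k+\frac{10}{7}) / [(k+1)] - rational in k. x = \frac{1}{3}; t_0 = \frac{11}{10}; negate the roots.


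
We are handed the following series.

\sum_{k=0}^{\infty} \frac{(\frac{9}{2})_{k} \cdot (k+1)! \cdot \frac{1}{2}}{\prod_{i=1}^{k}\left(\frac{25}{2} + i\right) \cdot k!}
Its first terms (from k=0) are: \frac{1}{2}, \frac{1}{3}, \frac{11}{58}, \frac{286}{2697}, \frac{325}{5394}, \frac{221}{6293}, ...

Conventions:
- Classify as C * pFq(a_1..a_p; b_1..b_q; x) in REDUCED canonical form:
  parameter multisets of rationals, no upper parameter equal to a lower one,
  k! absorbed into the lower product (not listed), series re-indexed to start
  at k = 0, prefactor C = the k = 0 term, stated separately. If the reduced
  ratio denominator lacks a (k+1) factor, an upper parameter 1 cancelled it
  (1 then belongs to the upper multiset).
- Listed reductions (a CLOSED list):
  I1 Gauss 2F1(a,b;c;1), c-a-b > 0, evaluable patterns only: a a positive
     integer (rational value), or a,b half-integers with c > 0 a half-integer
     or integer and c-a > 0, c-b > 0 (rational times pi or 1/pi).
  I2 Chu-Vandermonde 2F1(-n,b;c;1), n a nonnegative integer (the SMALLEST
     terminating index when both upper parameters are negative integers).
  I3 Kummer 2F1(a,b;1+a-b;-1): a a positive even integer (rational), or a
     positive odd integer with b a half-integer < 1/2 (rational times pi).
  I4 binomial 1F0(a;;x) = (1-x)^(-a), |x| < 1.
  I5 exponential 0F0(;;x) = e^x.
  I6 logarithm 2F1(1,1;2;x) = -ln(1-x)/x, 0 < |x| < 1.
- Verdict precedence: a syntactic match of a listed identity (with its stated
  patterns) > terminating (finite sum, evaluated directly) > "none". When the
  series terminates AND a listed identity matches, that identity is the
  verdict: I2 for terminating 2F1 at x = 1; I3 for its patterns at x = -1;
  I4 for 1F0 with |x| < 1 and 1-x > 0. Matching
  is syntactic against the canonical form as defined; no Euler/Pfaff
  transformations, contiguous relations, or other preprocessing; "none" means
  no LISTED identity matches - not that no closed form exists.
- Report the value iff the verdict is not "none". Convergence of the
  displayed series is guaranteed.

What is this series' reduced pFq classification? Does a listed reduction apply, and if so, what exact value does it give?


x = 1 here; the reduced form reads 2F1, upper {2, \frac{9}{2}}, lower {\frac{27}{2}}, C = \frac{1}{2}. Verdict: Gauss (I1, integer-parameter pattern) fires (x = 1: the Gamma ratio telescopes since c-a-b = 7 > 0 and a = 2 in Z>0). Its exact value is \frac{575}{448}.

First insight: t_0 = \frac{1}{2} here, and the lower running product (prefactor 1/2) is a rising factorial.
Adjacent-term ratio: r(k) = 1 * (k+2) (k+\frac{9}{2}) / [(k+\frac{27}{2}) (k+1)] - rational; roots negated = parameters, x = 1, C = \frac{1}{2}.
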